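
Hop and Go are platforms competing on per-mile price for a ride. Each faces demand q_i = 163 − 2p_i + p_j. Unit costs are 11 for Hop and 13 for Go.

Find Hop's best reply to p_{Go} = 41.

56.5

Hop's profit: π = (p_{Hop} − 11)(163 − 2p_{Hop} + p_{Go}).
∂π/∂p_{Hop} = 185 − 4p_{Hop} + p_{Go} = 0 ⇒ p_{Hop} = 46.25 + 0.25p_{Go}.
At p_{Go} = 41: p_{Hop} = 46.25 + 0.25·41 = 56.5.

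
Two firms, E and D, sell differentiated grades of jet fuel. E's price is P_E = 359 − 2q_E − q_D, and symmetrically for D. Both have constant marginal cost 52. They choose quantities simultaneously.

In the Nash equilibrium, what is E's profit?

Firm E's profit: π = q_E(359 − 2q_E − q_D) − 52q_E.
∂π/∂q_E = 307 − 4q_E − q_D = 0 ⇒ q_E = 76.75 − 0.25q_D.
By symmetry q_D = q_E; substituting into the reaction function, 1.25q_E = 76.75 and q_E = 61.4.
P_E = 359 − 2·61.4 − 61.4 = 174.8.
Profit = (174.8 − 52)·61.4 = 7539.92.

7539.92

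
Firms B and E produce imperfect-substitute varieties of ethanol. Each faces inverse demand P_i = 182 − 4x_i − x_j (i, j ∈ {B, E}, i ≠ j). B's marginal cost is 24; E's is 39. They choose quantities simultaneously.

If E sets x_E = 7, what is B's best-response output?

Firm B's profit: π = x_B(182 − 4x_B − x_E) − 24x_B.
∂π/∂x_B = 158 − 8x_B − x_E = 0 ⇒ x_B = 19.75 − 0.125x_E.
At x_E = 7: x_B = 19.75 − 0.125·7 = 18.875.

18.875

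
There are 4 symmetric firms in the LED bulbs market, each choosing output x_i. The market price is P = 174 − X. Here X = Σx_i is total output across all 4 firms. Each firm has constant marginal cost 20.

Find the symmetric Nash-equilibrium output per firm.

A representative firm's profit is π_i = x_i(174 − X) − 20x_i, with X = x_i + Σ_{j≠i} x_j.
First-order condition: 154 − 2x_i − Σ_{j≠i} x_j = 0.
Imposing symmetry (x_j = x for all j) turns Σ_{j≠i} x_j into 3x, so 154 = 5x and x = 30.8.

30.8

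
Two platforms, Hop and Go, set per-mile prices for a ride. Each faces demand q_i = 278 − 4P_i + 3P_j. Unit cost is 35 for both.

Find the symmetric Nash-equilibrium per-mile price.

Hop's profit: π = (P_{Hop} − 35)(278 − 4P_{Hop} + 3P_{Go}).
∂π/∂P_{Hop} = 418 − 8P_{Hop} + 3P_{Go} = 0 ⇒ P_{Hop} = 52.25 + 0.375P_{Go}.
The game is symmetric, so in equilibrium P_{Go} = P_{Hop}: the reaction function gives 0.625P_{Hop} = 52.25, hence P_{Hop} = 83.6.

83.6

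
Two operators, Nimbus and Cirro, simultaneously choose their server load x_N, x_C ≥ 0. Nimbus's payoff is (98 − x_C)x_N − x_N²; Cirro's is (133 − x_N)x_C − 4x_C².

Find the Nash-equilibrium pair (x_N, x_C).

Expanding Nimbus's payoff: 98x_N − x_Cx_N − x_N².
∂π/∂x_N = 98 − x_C − 2x_N = 0, so x_N = 49 − 0.5x_C.
Likewise for Cirro: x_C = 16.625 − 0.125x_N.
Solving the two reaction functions simultaneously: (1 − (−0.5)(−0.125))x_N = 49 − 0.5·16.625, so 0.9375x_N = 40.6875 and x_N = 43.4.
Then x_C = 16.625 − 0.125·43.4 = 11.2.

43.4, 11.2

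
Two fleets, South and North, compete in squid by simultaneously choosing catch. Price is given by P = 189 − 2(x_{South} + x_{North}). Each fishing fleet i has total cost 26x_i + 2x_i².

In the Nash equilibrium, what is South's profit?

Fishing fleet South's profit: π = x_{South}(189 − 2(x_{South} + x_{North})) − 26x_{South} − 2x_{South}².
∂π/∂x_{South} = 163 − 8x_{South} − 2x_{North} = 0, so x_{South} = 20.375 − 0.25x_{North}.
By symmetry x_{North} = x_{South}; substituting into the reaction function, 1.25x_{South} = 20.375 and x_{South} = 16.3.
Price P = 189 − 2·32.6 = 123.8.
South's profit: (123.8 − 26)·16.3 − 2(16.3)² = 1062.76.

1062.76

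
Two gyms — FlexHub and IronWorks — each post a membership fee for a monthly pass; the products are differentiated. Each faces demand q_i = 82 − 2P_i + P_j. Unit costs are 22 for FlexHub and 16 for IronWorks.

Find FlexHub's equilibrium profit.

FlexHub's profit: π = (P_{FlexHub} − 22)(82 − 2P_{FlexHub} + P_{IronWorks}).
∂π/∂P_{FlexHub} = 126 − 4P_{FlexHub} + P_{IronWorks} = 0 ⇒ P_{FlexHub} = 31.5 + 0.25P_{IronWorks}.
Similarly P_{IronWorks} = 28.5 + 0.25P_{FlexHub}.
Substituting the second reaction function into the first: P_{FlexHub} = 31.5 + 0.25(28.5 + 0.25P_{FlexHub}), which gives 0.9375P_{FlexHub} = 38.625 ⇒ P_{FlexHub} = 41.2.
Then P_{IronWorks} = 28.5 + 0.25·41.2 = 38.8.
q_{FlexHub} = 82 − 2·41.2 + 38.8 = 38.4.
Profit = (41.2 − 22)·38.4 = 737.28.

737.28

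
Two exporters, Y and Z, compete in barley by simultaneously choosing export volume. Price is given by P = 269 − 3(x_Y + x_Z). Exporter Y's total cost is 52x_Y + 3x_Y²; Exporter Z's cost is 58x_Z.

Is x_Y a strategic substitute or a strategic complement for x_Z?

Exporter Y's profit: π = x_Y(269 − 3(x_Y + x_Z)) − 52x_Y − 3x_Y².
∂π/∂x_Y = 217 − 12x_Y − 3x_Z = 0, so x_Y = 217/12 − 0.25x_Z.
The best-response slope dx_Y/dx_Z = −0.25 < 0: the reaction function is downward-sloping, so the choices are strategic substitutes.

strategic substitutes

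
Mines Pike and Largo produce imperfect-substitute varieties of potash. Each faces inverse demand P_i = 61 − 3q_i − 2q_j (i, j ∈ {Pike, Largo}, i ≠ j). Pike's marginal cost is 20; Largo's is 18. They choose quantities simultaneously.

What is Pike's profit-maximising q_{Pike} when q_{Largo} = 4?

5.5

Mine Pike's profit: π = q_{Pike}(61 − 3q_{Pike} − 2q_{Largo}) − 20q_{Pike}.
∂π/∂q_{Pike} = 41 − 6q_{Pike} − 2q_{Largo} = 0 ⇒ q_{Pike} = 41/6 − (1/3)q_{Largo}.
At q_{Largo} = 4: q_{Pike} = 41/6 − (1/3)·4 = 5.5.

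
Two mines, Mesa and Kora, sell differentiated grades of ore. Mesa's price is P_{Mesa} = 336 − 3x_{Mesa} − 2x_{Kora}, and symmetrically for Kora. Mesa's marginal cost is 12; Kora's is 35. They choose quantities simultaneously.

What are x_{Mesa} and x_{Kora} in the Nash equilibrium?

41.9375, 36.1875

Mine Mesa's profit: π = x_{Mesa}(336 − 3x_{Mesa} − 2x_{Kora}) − 12x_{Mesa}.
∂π/∂x_{Mesa} = 324 − 6x_{Mesa} − 2x_{Kora} = 0 ⇒ x_{Mesa} = 54 − (1/3)x_{Kora}.
Similarly x_{Kora} = 301/6 − (1/3)x_{Mesa}.
Plugging x_{Kora} into Mesa's best response: x_{Mesa} = 54 − (1/3)(301/6 − (1/3)x_{Mesa}) ⇒ (8/9)x_{Mesa} = 671/18, so x_{Mesa} = 41.9375.
Then x_{Kora} = 301/6 − (1/3)·41.9375 = 36.1875.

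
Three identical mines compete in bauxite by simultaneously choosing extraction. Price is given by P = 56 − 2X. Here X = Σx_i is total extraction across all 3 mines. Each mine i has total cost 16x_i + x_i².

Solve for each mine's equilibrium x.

A representative mine's profit is π_i = x_i(56 − 2X) − 16x_i − x_i², with X = x_i + Σ_{j≠i} x_j.
First-order condition: 40 − 6x_i − 2Σ_{j≠i} x_j = 0.
In a symmetric equilibrium every mine chooses the same x, so Σ_{j≠i} x_j = 2x. The condition becomes 40 − 10x = 0, giving x = 40/10 = 4.

4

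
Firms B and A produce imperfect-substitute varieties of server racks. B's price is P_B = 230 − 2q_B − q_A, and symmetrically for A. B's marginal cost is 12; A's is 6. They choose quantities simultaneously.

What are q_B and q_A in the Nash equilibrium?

43.2, 45.2

Firm B's profit: π = q_B(230 − 2q_B − q_A) − 12q_B.
∂π/∂q_B = 218 − 4q_B − q_A = 0 ⇒ q_B = 54.5 − 0.25q_A.
Similarly q_A = 56 − 0.25q_B.
Substituting the second reaction function into the first: q_B = 54.5 − 0.25(56 − 0.25q_B), which gives 0.9375q_B = 40.5 ⇒ q_B = 43.2.
Then q_A = 56 − 0.25·43.2 = 45.2.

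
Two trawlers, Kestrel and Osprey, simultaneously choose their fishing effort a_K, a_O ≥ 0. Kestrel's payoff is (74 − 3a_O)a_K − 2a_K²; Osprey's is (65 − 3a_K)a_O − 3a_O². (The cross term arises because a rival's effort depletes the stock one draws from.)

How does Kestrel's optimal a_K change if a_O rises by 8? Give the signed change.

Expanding Kestrel's payoff: 74a_K − 3a_Oa_K − 2a_K².
∂π/∂a_K = 74 − 3a_O − 4a_K = 0, so a_K = 18.5 − 0.75a_O.
The reaction-function slope is −0.75, so an 8-unit rise in a_O moves a_K by −0.75 × 8 = −6. Kestrel's best response falls — the actions are strategic substitutes.

-6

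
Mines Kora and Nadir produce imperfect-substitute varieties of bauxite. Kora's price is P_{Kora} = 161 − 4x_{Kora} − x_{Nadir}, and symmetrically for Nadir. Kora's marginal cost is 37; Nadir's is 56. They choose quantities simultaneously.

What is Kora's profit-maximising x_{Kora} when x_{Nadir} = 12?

14

Mine Kora's profit: π = x_{Kora}(161 − 4x_{Kora} − x_{Nadir}) − 37x_{Kora}.
∂π/∂x_{Kora} = 124 − 8x_{Kora} − x_{Nadir} = 0 ⇒ x_{Kora} = 15.5 − 0.125x_{Nadir}.
At x_{Nadir} = 12: x_{Kora} = 15.5 − 0.125·12 = 14.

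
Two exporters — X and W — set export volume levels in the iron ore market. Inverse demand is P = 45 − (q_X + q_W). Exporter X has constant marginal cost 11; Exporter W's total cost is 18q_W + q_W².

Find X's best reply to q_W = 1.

16.5

Exporter X's profit: π = q_X(45 − (q_X + q_W)) − 11q_X.
∂π/∂q_X = 34 − 2q_X − q_W = 0, so q_X = 17 − 0.5q_W.
At q_W = 1: q_X = 17 − 0.5·1 = 16.5.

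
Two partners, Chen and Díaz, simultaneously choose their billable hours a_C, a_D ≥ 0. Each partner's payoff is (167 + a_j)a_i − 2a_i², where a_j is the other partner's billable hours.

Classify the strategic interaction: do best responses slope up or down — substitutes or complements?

strategic complements

Chen's payoff is (167 + a_D)a_C − 2a_C².
∂π/∂a_C = 167 + a_D − 4a_C = 0, so a_C = 41.75 + 0.25a_D.
The best-response slope da_C/da_D = 0.25 > 0: the reaction function is upward-sloping, so the choices are strategic complements.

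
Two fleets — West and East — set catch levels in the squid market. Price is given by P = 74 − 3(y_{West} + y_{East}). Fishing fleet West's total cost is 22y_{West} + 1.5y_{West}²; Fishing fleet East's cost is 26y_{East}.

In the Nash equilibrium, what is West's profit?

62.72

Fishing fleet West's profit: π = y_{West}(74 − 3(y_{West} + y_{East})) − 22y_{West} − 1.5y_{West}².
∂π/∂y_{West} = 52 − 9y_{West} − 3y_{East} = 0, so y_{West} = 52/9 − (1/3)y_{East}.
For East: ∂π/∂y_{East} = 48 − 6y_{East} − 3y_{West} = 0 ⇒ y_{East} = 8 − 0.5y_{West}.
Solving the two reaction functions simultaneously: (1 − (−1/3)(−0.5))y_{West} = 52/9 − (1/3)·8, so (5/6)y_{West} = 28/9 and y_{West} = 56/15.
Then y_{East} = 8 − 0.5·(56/15) = 92/15.
Price P = 74 − 3·(148/15) = 44.4.
West's profit: (44.4 − 22)·(56/15) − 1.5(56/15)² = 62.72.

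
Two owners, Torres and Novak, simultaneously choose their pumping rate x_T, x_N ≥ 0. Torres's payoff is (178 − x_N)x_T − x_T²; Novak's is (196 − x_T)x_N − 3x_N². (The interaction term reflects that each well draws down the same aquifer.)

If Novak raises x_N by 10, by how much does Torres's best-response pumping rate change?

-5

Expanding Torres's payoff: 178x_T − x_Nx_T − x_T².
∂π/∂x_T = 178 − x_N − 2x_T = 0, so x_T = 89 − 0.5x_N.
The reaction-function slope is −0.5, so a 10-unit rise in x_N moves x_T by −0.5 × 10 = −5. Torres's best response falls — the actions are strategic substitutes.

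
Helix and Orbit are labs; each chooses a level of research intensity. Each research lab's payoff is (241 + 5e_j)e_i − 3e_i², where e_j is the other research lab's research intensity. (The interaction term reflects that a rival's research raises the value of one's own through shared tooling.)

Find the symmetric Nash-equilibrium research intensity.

241

Helix's payoff is (241 + 5e_O)e_H − 3e_H².
∂π/∂e_H = 241 + 5e_O − 6e_H = 0, so e_H = 241/6 + (5/6)e_O.
By symmetry e_O = e_H; substituting into the reaction function, (1/6)e_H = 241/6 and e_H = 241.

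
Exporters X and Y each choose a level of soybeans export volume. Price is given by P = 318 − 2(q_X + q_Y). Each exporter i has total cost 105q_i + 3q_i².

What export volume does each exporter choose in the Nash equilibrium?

Exporter X's profit: π = q_X(318 − 2(q_X + q_Y)) − 105q_X − 3q_X².
∂π/∂q_X = 213 − 10q_X − 2q_Y = 0, so q_X = 21.3 − 0.2q_Y.
By symmetry q_Y = q_X; substituting into the reaction function, 1.2q_X = 21.3 and q_X = 17.75.

17.75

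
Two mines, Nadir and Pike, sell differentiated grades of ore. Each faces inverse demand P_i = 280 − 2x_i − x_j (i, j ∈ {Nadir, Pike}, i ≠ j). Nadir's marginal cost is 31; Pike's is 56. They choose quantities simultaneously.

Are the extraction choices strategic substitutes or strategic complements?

Mine Nadir's profit: π = x_{Nadir}(280 − 2x_{Nadir} − x_{Pike}) − 31x_{Nadir}.
∂π/∂x_{Nadir} = 249 − 4x_{Nadir} − x_{Pike} = 0 ⇒ x_{Nadir} = 62.25 − 0.25x_{Pike}.
The best-response slope dx_{Nadir}/dx_{Pike} = −0.25 < 0: the reaction function is downward-sloping, so the choices are strategic substitutes.

strategic substitutes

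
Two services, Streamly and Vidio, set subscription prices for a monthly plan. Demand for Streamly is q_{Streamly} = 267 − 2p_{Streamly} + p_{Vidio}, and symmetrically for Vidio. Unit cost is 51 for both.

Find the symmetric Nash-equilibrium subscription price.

123

Streamly's profit: π = (p_{Streamly} − 51)(267 − 2p_{Streamly} + p_{Vidio}).
∂π/∂p_{Streamly} = 369 − 4p_{Streamly} + p_{Vidio} = 0 ⇒ p_{Streamly} = 92.25 + 0.25p_{Vidio}.
Setting p_{Streamly} = p_{Vidio} in the reaction function: p_{Streamly} = 92.25 + 0.25p_{Streamly}, so p_{Streamly} = 92.25 / 0.75 = 123.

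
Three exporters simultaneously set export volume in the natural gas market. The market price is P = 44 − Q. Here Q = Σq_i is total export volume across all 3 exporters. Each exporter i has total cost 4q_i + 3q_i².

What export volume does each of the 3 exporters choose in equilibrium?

A representative exporter's profit is π_i = q_i(44 − Q) − 4q_i − 3q_i², with Q = q_i + Σ_{j≠i} q_j.
First-order condition: 40 − 8q_i − Σ_{j≠i} q_j = 0.
With identical exporters, set every q_j = q: then 40 − 8q − 2q = 0, i.e. q = 40/10 = 4.

4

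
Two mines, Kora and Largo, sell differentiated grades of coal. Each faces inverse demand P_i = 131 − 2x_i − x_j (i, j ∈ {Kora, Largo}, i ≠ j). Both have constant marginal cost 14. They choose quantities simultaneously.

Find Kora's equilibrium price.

Mine Kora's profit: π = x_{Kora}(131 − 2x_{Kora} − x_{Largo}) − 14x_{Kora}.
∂π/∂x_{Kora} = 117 − 4x_{Kora} − x_{Largo} = 0 ⇒ x_{Kora} = 29.25 − 0.25x_{Largo}.
Setting x_{Kora} = x_{Largo} in the reaction function: x_{Kora} = 29.25 − 0.25x_{Kora}, so x_{Kora} = 29.25 / 1.25 = 23.4.
P_{Kora} = 131 − 2·23.4 − 23.4 = 60.8.

60.8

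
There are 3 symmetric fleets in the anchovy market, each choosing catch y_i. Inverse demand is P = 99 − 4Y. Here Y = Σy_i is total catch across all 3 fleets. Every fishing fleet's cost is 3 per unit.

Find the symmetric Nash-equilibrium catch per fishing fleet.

A representative fishing fleet's profit is π_i = y_i(99 − 4Y) − 3y_i, with Y = y_i + Σ_{j≠i} y_j.
First-order condition: 96 − 8y_i − 4Σ_{j≠i} y_j = 0.
Imposing symmetry (y_j = y for all j) turns Σ_{j≠i} y_j into 2y, so 96 = 16y and y = 6.

6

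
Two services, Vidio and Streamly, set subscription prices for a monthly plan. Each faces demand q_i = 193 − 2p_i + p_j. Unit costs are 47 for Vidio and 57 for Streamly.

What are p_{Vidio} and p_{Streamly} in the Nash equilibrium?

Vidio's profit: π = (p_{Vidio} − 47)(193 − 2p_{Vidio} + p_{Streamly}).
∂π/∂p_{Vidio} = 287 − 4p_{Vidio} + p_{Streamly} = 0 ⇒ p_{Vidio} = 71.75 + 0.25p_{Streamly}.
Similarly p_{Streamly} = 76.75 + 0.25p_{Vidio}.
Plugging p_{Streamly} into Vidio's best response: p_{Vidio} = 71.75 + 0.25(76.75 + 0.25p_{Vidio}) ⇒ 0.9375p_{Vidio} = 90.9375, so p_{Vidio} = 97.
Then p_{Streamly} = 76.75 + 0.25·97 = 101.

97, 101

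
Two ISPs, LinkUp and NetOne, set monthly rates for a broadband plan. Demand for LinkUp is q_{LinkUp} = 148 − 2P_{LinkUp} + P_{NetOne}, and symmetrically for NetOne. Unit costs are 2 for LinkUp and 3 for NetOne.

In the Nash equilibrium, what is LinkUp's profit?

4762.88

LinkUp's profit: π = (P_{LinkUp} − 2)(148 − 2P_{LinkUp} + P_{NetOne}).
∂π/∂P_{LinkUp} = 152 − 4P_{LinkUp} + P_{NetOne} = 0 ⇒ P_{LinkUp} = 38 + 0.25P_{NetOne}.
Similarly P_{NetOne} = 38.5 + 0.25P_{LinkUp}.
Plugging P_{NetOne} into LinkUp's best response: P_{LinkUp} = 38 + 0.25(38.5 + 0.25P_{LinkUp}) ⇒ 0.9375P_{LinkUp} = 47.625, so P_{LinkUp} = 50.8.
Then P_{NetOne} = 38.5 + 0.25·50.8 = 51.2.
q_{LinkUp} = 148 − 2·50.8 + 51.2 = 97.6.
Profit = (50.8 − 2)·97.6 = 4762.88.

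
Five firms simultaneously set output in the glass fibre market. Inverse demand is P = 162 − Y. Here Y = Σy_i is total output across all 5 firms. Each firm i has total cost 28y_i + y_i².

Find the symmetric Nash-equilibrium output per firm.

16.75

A representative firm's profit is π_i = y_i(162 − Y) − 28y_i − y_i², with Y = y_i + Σ_{j≠i} y_j.
First-order condition: 134 − 4y_i − Σ_{j≠i} y_j = 0.
With identical firms, set every y_j = y: then 134 − 4y − 4y = 0, i.e. y = 134/8 = 16.75.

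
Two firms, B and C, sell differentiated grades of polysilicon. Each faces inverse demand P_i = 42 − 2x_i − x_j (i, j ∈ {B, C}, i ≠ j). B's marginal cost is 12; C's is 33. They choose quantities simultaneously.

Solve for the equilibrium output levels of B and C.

7.4, 0.4

Firm B's profit: π = x_B(42 − 2x_B − x_C) − 12x_B.
∂π/∂x_B = 30 − 4x_B − x_C = 0 ⇒ x_B = 7.5 − 0.25x_C.
Similarly x_C = 2.25 − 0.25x_B.
Plugging x_C into B's best response: x_B = 7.5 − 0.25(2.25 − 0.25x_B) ⇒ 0.9375x_B = 6.9375, so x_B = 7.4.
Then x_C = 2.25 − 0.25·7.4 = 0.4.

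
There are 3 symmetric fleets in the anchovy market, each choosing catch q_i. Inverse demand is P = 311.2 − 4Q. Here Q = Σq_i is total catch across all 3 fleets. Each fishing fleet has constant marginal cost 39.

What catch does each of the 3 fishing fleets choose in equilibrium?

17.0125

A representative fishing fleet's profit is π_i = q_i(311.2 − 4Q) − 39q_i, with Q = q_i + Σ_{j≠i} q_j.
First-order condition: 272.2 − 8q_i − 4Σ_{j≠i} q_j = 0.
Imposing symmetry (q_j = q for all j) turns Σ_{j≠i} q_j into 2q, so 272.2 = 16q and q = 17.0125.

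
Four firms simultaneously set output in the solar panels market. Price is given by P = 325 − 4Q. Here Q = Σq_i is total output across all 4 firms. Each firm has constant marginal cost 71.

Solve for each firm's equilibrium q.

A representative firm's profit is π_i = q_i(325 − 4Q) − 71q_i, with Q = q_i + Σ_{j≠i} q_j.
First-order condition: 254 − 8q_i − 4Σ_{j≠i} q_j = 0.
In a symmetric equilibrium every firm chooses the same q, so Σ_{j≠i} q_j = 3q. The condition becomes 254 − 20q = 0, giving q = 254/20 = 12.7.

12.7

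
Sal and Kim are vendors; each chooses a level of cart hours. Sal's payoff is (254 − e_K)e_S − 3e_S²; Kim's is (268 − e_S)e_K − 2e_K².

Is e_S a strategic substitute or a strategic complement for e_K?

Expanding Sal's payoff: 254e_S − e_Ke_S − 3e_S².
∂π/∂e_S = 254 − e_K − 6e_S = 0, so e_S = 127/3 − (1/6)e_K.
The best-response slope de_S/de_K = −1/6 < 0: the reaction function is downward-sloping, so the choices are strategic substitutes.

strategic substitutes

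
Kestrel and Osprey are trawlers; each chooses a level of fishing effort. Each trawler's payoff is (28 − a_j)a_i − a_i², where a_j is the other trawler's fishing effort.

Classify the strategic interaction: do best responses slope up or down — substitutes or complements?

Kestrel's payoff is (28 − a_O)a_K − a_K².
∂π/∂a_K = 28 − a_O − 2a_K = 0, so a_K = 14 − 0.5a_O.
The best-response slope da_K/da_O = −0.5 < 0: the reaction function is downward-sloping, so the choices are strategic substitutes.

strategic substitutes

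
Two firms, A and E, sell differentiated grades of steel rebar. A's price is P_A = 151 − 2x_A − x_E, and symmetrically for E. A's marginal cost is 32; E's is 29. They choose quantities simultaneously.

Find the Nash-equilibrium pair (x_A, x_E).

23.6, 24.6

Firm A's profit: π = x_A(151 − 2x_A − x_E) − 32x_A.
∂π/∂x_A = 119 − 4x_A − x_E = 0 ⇒ x_A = 29.75 − 0.25x_E.
Similarly x_E = 30.5 − 0.25x_A.
Solving the two reaction functions simultaneously: (1 − (−0.25)(−0.25))x_A = 29.75 − 0.25·30.5, so 0.9375x_A = 22.125 and x_A = 23.6.
Then x_E = 30.5 − 0.25·23.6 = 24.6.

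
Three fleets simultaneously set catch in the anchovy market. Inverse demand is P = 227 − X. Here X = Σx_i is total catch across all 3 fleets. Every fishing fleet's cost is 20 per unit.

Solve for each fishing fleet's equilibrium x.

51.75

A representative fishing fleet's profit is π_i = x_i(227 − X) − 20x_i, with X = x_i + Σ_{j≠i} x_j.
First-order condition: 207 − 2x_i − Σ_{j≠i} x_j = 0.
Imposing symmetry (x_j = x for all j) turns Σ_{j≠i} x_j into 2x, so 207 = 4x and x = 51.75.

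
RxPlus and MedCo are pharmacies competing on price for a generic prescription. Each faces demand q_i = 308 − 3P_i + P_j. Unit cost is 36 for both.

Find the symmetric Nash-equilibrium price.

RxPlus's profit: π = (P_{RxPlus} − 36)(308 − 3P_{RxPlus} + P_{MedCo}).
∂π/∂P_{RxPlus} = 416 − 6P_{RxPlus} + P_{MedCo} = 0 ⇒ P_{RxPlus} = 208/3 + (1/6)P_{MedCo}.
Setting P_{RxPlus} = P_{MedCo} in the reaction function: P_{RxPlus} = 208/3 + (1/6)P_{RxPlus}, so P_{RxPlus} = (208/3) / (5/6) = 83.2.

83.2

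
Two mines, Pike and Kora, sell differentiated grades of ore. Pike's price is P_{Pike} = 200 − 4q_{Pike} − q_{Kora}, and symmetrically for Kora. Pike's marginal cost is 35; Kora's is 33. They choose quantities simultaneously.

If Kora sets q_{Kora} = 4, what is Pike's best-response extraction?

20.125

Mine Pike's profit: π = q_{Pike}(200 − 4q_{Pike} − q_{Kora}) − 35q_{Pike}.
∂π/∂q_{Pike} = 165 − 8q_{Pike} − q_{Kora} = 0 ⇒ q_{Pike} = 20.625 − 0.125q_{Kora}.
At q_{Kora} = 4: q_{Pike} = 20.625 − 0.125·4 = 20.125.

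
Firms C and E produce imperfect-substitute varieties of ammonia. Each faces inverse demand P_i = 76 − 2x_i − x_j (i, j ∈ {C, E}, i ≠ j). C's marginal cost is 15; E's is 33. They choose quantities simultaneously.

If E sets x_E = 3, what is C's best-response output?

Firm C's profit: π = x_C(76 − 2x_C − x_E) − 15x_C.
∂π/∂x_C = 61 − 4x_C − x_E = 0 ⇒ x_C = 15.25 − 0.25x_E.
At x_E = 3: x_C = 15.25 − 0.25·3 = 14.5.

14.5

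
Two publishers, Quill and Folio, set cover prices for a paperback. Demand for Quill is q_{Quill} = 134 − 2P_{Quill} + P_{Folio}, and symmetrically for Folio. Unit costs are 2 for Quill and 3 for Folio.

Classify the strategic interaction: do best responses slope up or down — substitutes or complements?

strategic complements

Quill's profit: π = (P_{Quill} − 2)(134 − 2P_{Quill} + P_{Folio}).
∂π/∂P_{Quill} = 138 − 4P_{Quill} + P_{Folio} = 0 ⇒ P_{Quill} = 34.5 + 0.25P_{Folio}.
The best-response slope dP_{Quill}/dP_{Folio} = 0.25 > 0: the reaction function is upward-sloping, so the choices are strategic complements.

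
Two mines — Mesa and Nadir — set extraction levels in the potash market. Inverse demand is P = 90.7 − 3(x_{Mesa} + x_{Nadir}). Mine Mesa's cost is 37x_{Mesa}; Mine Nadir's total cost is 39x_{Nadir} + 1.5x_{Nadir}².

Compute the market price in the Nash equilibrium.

58.88

Mine Mesa's profit: π = x_{Mesa}(90.7 − 3(x_{Mesa} + x_{Nadir})) − 37x_{Mesa}.
∂π/∂x_{Mesa} = 53.7 − 6x_{Mesa} − 3x_{Nadir} = 0, so x_{Mesa} = 8.95 − 0.5x_{Nadir}.
For Nadir: ∂π/∂x_{Nadir} = 51.7 − 9x_{Nadir} − 3x_{Mesa} = 0 ⇒ x_{Nadir} = 517/90 − (1/3)x_{Mesa}.
Substituting the second reaction function into the first: x_{Mesa} = 8.95 − 0.5(517/90 − (1/3)x_{Mesa}), which gives (5/6)x_{Mesa} = 547/90 ⇒ x_{Mesa} = 547/75.
Then x_{Nadir} = 517/90 − (1/3)·(547/75) = 497/150.
Equilibrium price: P = 90.7 − 3·(1591/150) = 58.88.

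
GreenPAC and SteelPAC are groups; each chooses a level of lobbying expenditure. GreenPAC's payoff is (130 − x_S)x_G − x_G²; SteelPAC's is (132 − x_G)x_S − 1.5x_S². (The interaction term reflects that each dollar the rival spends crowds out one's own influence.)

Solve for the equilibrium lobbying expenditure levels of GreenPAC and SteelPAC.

Expanding GreenPAC's payoff: 130x_G − x_Sx_G − x_G².
∂π/∂x_G = 130 − x_S − 2x_G = 0, so x_G = 65 − 0.5x_S.
Likewise for SteelPAC: x_S = 44 − (1/3)x_G.
Plugging x_S into GreenPAC's best response: x_G = 65 − 0.5(44 − (1/3)x_G) ⇒ (5/6)x_G = 43, so x_G = 51.6.
Then x_S = 44 − (1/3)·51.6 = 26.8.

51.6, 26.8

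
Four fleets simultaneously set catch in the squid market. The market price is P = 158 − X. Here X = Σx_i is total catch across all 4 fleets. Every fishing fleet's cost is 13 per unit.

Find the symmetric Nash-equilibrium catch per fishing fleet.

A representative fishing fleet's profit is π_i = x_i(158 − X) − 13x_i, with X = x_i + Σ_{j≠i} x_j.
First-order condition: 145 − 2x_i − Σ_{j≠i} x_j = 0.
In a symmetric equilibrium every fishing fleet chooses the same x, so Σ_{j≠i} x_j = 3x. The condition becomes 145 − 5x = 0, giving x = 145/5 = 29.

29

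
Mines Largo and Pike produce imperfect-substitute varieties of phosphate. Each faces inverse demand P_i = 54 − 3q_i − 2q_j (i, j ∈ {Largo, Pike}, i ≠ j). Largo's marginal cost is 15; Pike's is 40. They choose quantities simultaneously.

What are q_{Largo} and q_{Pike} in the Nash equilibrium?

6.4375, 0.1875

Mine Largo's profit: π = q_{Largo}(54 − 3q_{Largo} − 2q_{Pike}) − 15q_{Largo}.
∂π/∂q_{Largo} = 39 − 6q_{Largo} − 2q_{Pike} = 0 ⇒ q_{Largo} = 6.5 − (1/3)q_{Pike}.
Similarly q_{Pike} = 7/3 − (1/3)q_{Largo}.
Solving the two reaction functions simultaneously: (1 − (−1/3)(−1/3))q_{Largo} = 6.5 − (1/3)·(7/3), so (8/9)q_{Largo} = 103/18 and q_{Largo} = 6.4375.
Then q_{Pike} = 7/3 − (1/3)·6.4375 = 0.1875.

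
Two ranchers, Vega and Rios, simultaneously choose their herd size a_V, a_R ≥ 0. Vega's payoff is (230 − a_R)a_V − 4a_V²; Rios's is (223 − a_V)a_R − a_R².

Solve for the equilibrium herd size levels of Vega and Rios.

Expanding Vega's payoff: 230a_V − a_Ra_V − 4a_V².
∂π/∂a_V = 230 − a_R − 8a_V = 0, so a_V = 28.75 − 0.125a_R.
Likewise for Rios: a_R = 111.5 − 0.5a_V.
Plugging a_R into Vega's best response: a_V = 28.75 − 0.125(111.5 − 0.5a_V) ⇒ 0.9375a_V = 14.8125, so a_V = 15.8.
Then a_R = 111.5 − 0.5·15.8 = 103.6.

15.8, 103.6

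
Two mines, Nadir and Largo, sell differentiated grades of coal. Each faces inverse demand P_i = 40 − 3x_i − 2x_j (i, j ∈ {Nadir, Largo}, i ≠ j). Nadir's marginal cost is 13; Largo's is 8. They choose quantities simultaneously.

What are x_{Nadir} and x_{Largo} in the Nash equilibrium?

Mine Nadir's profit: π = x_{Nadir}(40 − 3x_{Nadir} − 2x_{Largo}) − 13x_{Nadir}.
∂π/∂x_{Nadir} = 27 − 6x_{Nadir} − 2x_{Largo} = 0 ⇒ x_{Nadir} = 4.5 − (1/3)x_{Largo}.
Similarly x_{Largo} = 16/3 − (1/3)x_{Nadir}.
Substituting the second reaction function into the first: x_{Nadir} = 4.5 − (1/3)(16/3 − (1/3)x_{Nadir}), which gives (8/9)x_{Nadir} = 49/18 ⇒ x_{Nadir} = 3.0625.
Then x_{Largo} = 16/3 − (1/3)·3.0625 = 4.3125.

3.0625, 4.3125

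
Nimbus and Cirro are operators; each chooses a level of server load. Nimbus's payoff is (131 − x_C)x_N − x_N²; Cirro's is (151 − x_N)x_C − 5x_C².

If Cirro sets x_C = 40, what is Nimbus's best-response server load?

Expanding Nimbus's payoff: 131x_N − x_Cx_N − x_N².
∂π/∂x_N = 131 − x_C − 2x_N = 0, so x_N = 65.5 − 0.5x_C.
At x_C = 40: x_N = 65.5 − 0.5·40 = 45.5.

45.5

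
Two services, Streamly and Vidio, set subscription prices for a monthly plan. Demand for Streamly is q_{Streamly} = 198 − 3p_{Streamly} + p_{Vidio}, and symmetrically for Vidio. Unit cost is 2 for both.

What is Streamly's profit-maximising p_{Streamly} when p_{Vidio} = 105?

Streamly's profit: π = (p_{Streamly} − 2)(198 − 3p_{Streamly} + p_{Vidio}).
∂π/∂p_{Streamly} = 204 − 6p_{Streamly} + p_{Vidio} = 0 ⇒ p_{Streamly} = 34 + (1/6)p_{Vidio}.
At p_{Vidio} = 105: p_{Streamly} = 34 + (1/6)·105 = 51.5.

51.5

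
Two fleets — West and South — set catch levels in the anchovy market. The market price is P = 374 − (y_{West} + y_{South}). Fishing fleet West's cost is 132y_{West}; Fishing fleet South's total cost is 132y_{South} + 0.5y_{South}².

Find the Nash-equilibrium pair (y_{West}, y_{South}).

Fishing fleet West's profit: π = y_{West}(374 − (y_{West} + y_{South})) − 132y_{West}.
∂π/∂y_{West} = 242 − 2y_{West} − y_{South} = 0, so y_{West} = 121 − 0.5y_{South}.
For South: ∂π/∂y_{South} = 242 − 3y_{South} − y_{West} = 0 ⇒ y_{South} = 242/3 − (1/3)y_{West}.
Substituting the second reaction function into the first: y_{West} = 121 − 0.5(242/3 − (1/3)y_{West}), which gives (5/6)y_{West} = 242/3 ⇒ y_{West} = 96.8.
Then y_{South} = 242/3 − (1/3)·96.8 = 48.4.

96.8, 48.4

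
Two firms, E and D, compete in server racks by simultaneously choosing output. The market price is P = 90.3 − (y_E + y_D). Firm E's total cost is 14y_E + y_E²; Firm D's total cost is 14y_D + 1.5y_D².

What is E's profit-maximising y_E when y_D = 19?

Firm E's profit: π = y_E(90.3 − (y_E + y_D)) − 14y_E − y_E².
∂π/∂y_E = 76.3 − 4y_E − y_D = 0, so y_E = 19.075 − 0.25y_D.
At y_D = 19: y_E = 19.075 − 0.25·19 = 14.325.

14.325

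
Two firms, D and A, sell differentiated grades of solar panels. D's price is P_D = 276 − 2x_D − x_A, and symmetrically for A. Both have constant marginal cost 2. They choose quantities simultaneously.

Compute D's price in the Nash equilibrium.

111.6

Firm D's profit: π = x_D(276 − 2x_D − x_A) − 2x_D.
∂π/∂x_D = 274 − 4x_D − x_A = 0 ⇒ x_D = 68.5 − 0.25x_A.
Setting x_D = x_A in the reaction function: x_D = 68.5 − 0.25x_D, so x_D = 68.5 / 1.25 = 54.8.
P_D = 276 − 2·54.8 − 54.8 = 111.6.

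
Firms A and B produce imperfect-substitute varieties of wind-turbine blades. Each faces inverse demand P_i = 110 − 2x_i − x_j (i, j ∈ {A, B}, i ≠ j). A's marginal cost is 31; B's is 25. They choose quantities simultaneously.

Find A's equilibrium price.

61.8

Firm A's profit: π = x_A(110 − 2x_A − x_B) − 31x_A.
∂π/∂x_A = 79 − 4x_A − x_B = 0 ⇒ x_A = 19.75 − 0.25x_B.
Similarly x_B = 21.25 − 0.25x_A.
Plugging x_B into A's best response: x_A = 19.75 − 0.25(21.25 − 0.25x_A) ⇒ 0.9375x_A = 14.4375, so x_A = 15.4.
Then x_B = 21.25 − 0.25·15.4 = 17.4.
P_A = 110 − 2·15.4 − 17.4 = 61.8.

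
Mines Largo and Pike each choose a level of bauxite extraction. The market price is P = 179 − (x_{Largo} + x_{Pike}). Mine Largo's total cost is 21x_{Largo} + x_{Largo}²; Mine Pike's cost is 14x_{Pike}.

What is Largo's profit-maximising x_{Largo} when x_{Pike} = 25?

33.25

Mine Largo's profit: π = x_{Largo}(179 − (x_{Largo} + x_{Pike})) − 21x_{Largo} − x_{Largo}².
∂π/∂x_{Largo} = 158 − 4x_{Largo} − x_{Pike} = 0, so x_{Largo} = 39.5 − 0.25x_{Pike}.
At x_{Pike} = 25: x_{Largo} = 39.5 − 0.25·25 = 33.25.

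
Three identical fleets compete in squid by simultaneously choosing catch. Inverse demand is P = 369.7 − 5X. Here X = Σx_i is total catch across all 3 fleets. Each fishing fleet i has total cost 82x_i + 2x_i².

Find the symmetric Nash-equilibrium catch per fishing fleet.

11.9875

A representative fishing fleet's profit is π_i = x_i(369.7 − 5X) − 82x_i − 2x_i², with X = x_i + Σ_{j≠i} x_j.
First-order condition: 287.7 − 14x_i − 5Σ_{j≠i} x_j = 0.
With identical fishing fleets, set every x_j = x: then 287.7 − 14x − 10x = 0, i.e. x = 287.7/24 = 11.9875.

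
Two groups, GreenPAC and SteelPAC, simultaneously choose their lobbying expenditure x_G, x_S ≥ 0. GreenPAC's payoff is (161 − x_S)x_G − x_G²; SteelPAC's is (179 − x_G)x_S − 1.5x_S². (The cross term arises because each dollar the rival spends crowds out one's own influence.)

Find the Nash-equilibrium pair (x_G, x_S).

Expanding GreenPAC's payoff: 161x_G − x_Sx_G − x_G².
∂π/∂x_G = 161 − x_S − 2x_G = 0, so x_G = 80.5 − 0.5x_S.
Likewise for SteelPAC: x_S = 179/3 − (1/3)x_G.
Solving the two reaction functions simultaneously: (1 − (−0.5)(−1/3))x_G = 80.5 − 0.5·(179/3), so (5/6)x_G = 152/3 and x_G = 60.8.
Then x_S = 179/3 − (1/3)·60.8 = 39.4.

60.8, 39.4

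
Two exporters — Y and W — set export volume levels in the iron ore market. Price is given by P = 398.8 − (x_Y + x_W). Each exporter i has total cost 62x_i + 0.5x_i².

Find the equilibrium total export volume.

Exporter Y's profit: π = x_Y(398.8 − (x_Y + x_W)) − 62x_Y − 0.5x_Y².
∂π/∂x_Y = 336.8 − 3x_Y − x_W = 0, so x_Y = 1684/15 − (1/3)x_W.
By symmetry x_W = x_Y; substituting into the reaction function, (4/3)x_Y = 1684/15 and x_Y = 84.2.
Total export volume: 84.2 + 84.2 = 168.4.

168.4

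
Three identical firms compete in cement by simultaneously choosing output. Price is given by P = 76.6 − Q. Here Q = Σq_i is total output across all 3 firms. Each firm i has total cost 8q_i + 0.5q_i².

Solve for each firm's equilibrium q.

13.72

A representative firm's profit is π_i = q_i(76.6 − Q) − 8q_i − 0.5q_i², with Q = q_i + Σ_{j≠i} q_j.
First-order condition: 68.6 − 3q_i − Σ_{j≠i} q_j = 0.
In a symmetric equilibrium every firm chooses the same q, so Σ_{j≠i} q_j = 2q. The condition becomes 68.6 − 5q = 0, giving q = 68.6/5 = 13.72.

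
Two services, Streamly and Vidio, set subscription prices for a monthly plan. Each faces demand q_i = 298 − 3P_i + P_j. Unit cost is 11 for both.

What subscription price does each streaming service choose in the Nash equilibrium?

Streamly's profit: π = (P_{Streamly} − 11)(298 − 3P_{Streamly} + P_{Vidio}).
∂π/∂P_{Streamly} = 331 − 6P_{Streamly} + P_{Vidio} = 0 ⇒ P_{Streamly} = 331/6 + (1/6)P_{Vidio}.
The game is symmetric, so in equilibrium P_{Vidio} = P_{Streamly}: the reaction function gives (5/6)P_{Streamly} = 331/6, hence P_{Streamly} = 66.2.

66.2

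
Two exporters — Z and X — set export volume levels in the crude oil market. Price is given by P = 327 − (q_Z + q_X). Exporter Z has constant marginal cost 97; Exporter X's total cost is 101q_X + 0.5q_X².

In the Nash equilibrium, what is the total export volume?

137.2

Exporter Z's profit: π = q_Z(327 − (q_Z + q_X)) − 97q_Z.
∂π/∂q_Z = 230 − 2q_Z − q_X = 0, so q_Z = 115 − 0.5q_X.
For X: ∂π/∂q_X = 226 − 3q_X − q_Z = 0 ⇒ q_X = 226/3 − (1/3)q_Z.
Plugging q_X into Z's best response: q_Z = 115 − 0.5(226/3 − (1/3)q_Z) ⇒ (5/6)q_Z = 232/3, so q_Z = 92.8.
Then q_X = 226/3 − (1/3)·92.8 = 44.4.
Total export volume: 92.8 + 44.4 = 137.2.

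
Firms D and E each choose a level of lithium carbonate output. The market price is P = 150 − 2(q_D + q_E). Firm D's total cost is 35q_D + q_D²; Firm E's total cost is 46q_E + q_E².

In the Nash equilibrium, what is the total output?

Firm D's profit: π = q_D(150 − 2(q_D + q_E)) − 35q_D − q_D².
∂π/∂q_D = 115 − 6q_D − 2q_E = 0, so q_D = 115/6 − (1/3)q_E.
By the same steps for E: q_E = 52/3 − (1/3)q_D.
Substituting the second reaction function into the first: q_D = 115/6 − (1/3)(52/3 − (1/3)q_D), which gives (8/9)q_D = 241/18 ⇒ q_D = 15.0625.
Then q_E = 52/3 − (1/3)·15.0625 = 12.3125.
Total output: 15.0625 + 12.3125 = 27.375.

27.375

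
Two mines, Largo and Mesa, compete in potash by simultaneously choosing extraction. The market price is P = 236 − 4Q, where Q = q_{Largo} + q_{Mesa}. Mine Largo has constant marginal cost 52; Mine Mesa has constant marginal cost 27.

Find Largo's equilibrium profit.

702.25

Mine Largo's profit: π = q_{Largo}(236 − 4(q_{Largo} + q_{Mesa})) − 52q_{Largo}.
∂π/∂q_{Largo} = 184 − 8q_{Largo} − 4q_{Mesa} = 0, so q_{Largo} = 23 − 0.5q_{Mesa}.
By the same steps for Mesa: q_{Mesa} = 26.125 − 0.5q_{Largo}.
Plugging q_{Mesa} into Largo's best response: q_{Largo} = 23 − 0.5(26.125 − 0.5q_{Largo}) ⇒ 0.75q_{Largo} = 9.9375, so q_{Largo} = 13.25.
Then q_{Mesa} = 26.125 − 0.5·13.25 = 19.5.
Price P = 236 − 4·32.75 = 105.
Largo's profit: (105 − 52)·13.25 = 702.25.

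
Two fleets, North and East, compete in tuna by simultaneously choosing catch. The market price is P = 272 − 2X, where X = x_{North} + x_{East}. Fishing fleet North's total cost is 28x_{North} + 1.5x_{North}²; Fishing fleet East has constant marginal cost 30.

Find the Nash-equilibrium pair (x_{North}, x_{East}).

20.5, 50.25

Fishing fleet North's profit: π = x_{North}(272 − 2(x_{North} + x_{East})) − 28x_{North} − 1.5x_{North}².
∂π/∂x_{North} = 244 − 7x_{North} − 2x_{East} = 0, so x_{North} = 244/7 − (2/7)x_{East}.
For East: ∂π/∂x_{East} = 242 − 4x_{East} − 2x_{North} = 0 ⇒ x_{East} = 60.5 − 0.5x_{North}.
Solving the two reaction functions simultaneously: (1 − (−2/7)(−0.5))x_{North} = 244/7 − (2/7)·60.5, so (6/7)x_{North} = 123/7 and x_{North} = 20.5.
Then x_{East} = 60.5 − 0.5·20.5 = 50.25.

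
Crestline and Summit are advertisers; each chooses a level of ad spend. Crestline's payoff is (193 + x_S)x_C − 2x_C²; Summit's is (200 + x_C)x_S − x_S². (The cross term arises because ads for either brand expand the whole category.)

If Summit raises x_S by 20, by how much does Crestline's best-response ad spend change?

5

Expanding Crestline's payoff: 193x_C + x_Sx_C − 2x_C².
∂π/∂x_C = 193 + x_S − 4x_C = 0, so x_C = 48.25 + 0.25x_S.
The reaction-function slope is 0.25, so a 20-unit rise in x_S moves x_C by 0.25 × 20 = 5. Crestline's best response rises — the actions are strategic complements.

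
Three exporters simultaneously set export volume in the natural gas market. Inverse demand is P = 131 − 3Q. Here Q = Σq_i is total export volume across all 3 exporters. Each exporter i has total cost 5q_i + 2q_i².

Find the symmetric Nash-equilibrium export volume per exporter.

A representative exporter's profit is π_i = q_i(131 − 3Q) − 5q_i − 2q_i², with Q = q_i + Σ_{j≠i} q_j.
First-order condition: 126 − 10q_i − 3Σ_{j≠i} q_j = 0.
In a symmetric equilibrium every exporter chooses the same q, so Σ_{j≠i} q_j = 2q. The condition becomes 126 − 16q = 0, giving q = 126/16 = 7.875.

7.875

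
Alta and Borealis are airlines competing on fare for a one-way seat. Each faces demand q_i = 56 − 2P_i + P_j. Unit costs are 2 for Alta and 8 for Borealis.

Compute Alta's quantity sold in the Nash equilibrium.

Alta's profit: π = (P_{Alta} − 2)(56 − 2P_{Alta} + P_{Borealis}).
∂π/∂P_{Alta} = 60 − 4P_{Alta} + P_{Borealis} = 0 ⇒ P_{Alta} = 15 + 0.25P_{Borealis}.
Similarly P_{Borealis} = 18 + 0.25P_{Alta}.
Substituting the second reaction function into the first: P_{Alta} = 15 + 0.25(18 + 0.25P_{Alta}), which gives 0.9375P_{Alta} = 19.5 ⇒ P_{Alta} = 20.8.
Then P_{Borealis} = 18 + 0.25·20.8 = 23.2.
q_{Alta} = 56 − 2·20.8 + 23.2 = 37.6.

37.6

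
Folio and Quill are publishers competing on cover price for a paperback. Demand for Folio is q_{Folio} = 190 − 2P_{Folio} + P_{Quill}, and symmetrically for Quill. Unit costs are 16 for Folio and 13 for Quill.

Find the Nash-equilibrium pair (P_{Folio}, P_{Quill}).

73.6, 72.4

Folio's profit: π = (P_{Folio} − 16)(190 − 2P_{Folio} + P_{Quill}).
∂π/∂P_{Folio} = 222 − 4P_{Folio} + P_{Quill} = 0 ⇒ P_{Folio} = 55.5 + 0.25P_{Quill}.
Similarly P_{Quill} = 54 + 0.25P_{Folio}.
Plugging P_{Quill} into Folio's best response: P_{Folio} = 55.5 + 0.25(54 + 0.25P_{Folio}) ⇒ 0.9375P_{Folio} = 69, so P_{Folio} = 73.6.
Then P_{Quill} = 54 + 0.25·73.6 = 72.4.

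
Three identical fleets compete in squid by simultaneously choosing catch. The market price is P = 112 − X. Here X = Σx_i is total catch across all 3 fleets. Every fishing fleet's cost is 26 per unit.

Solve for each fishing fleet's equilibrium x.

A representative fishing fleet's profit is π_i = x_i(112 − X) − 26x_i, with X = x_i + Σ_{j≠i} x_j.
First-order condition: 86 − 2x_i − Σ_{j≠i} x_j = 0.
In a symmetric equilibrium every fishing fleet chooses the same x, so Σ_{j≠i} x_j = 2x. The condition becomes 86 − 4x = 0, giving x = 86/4 = 21.5.

21.5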